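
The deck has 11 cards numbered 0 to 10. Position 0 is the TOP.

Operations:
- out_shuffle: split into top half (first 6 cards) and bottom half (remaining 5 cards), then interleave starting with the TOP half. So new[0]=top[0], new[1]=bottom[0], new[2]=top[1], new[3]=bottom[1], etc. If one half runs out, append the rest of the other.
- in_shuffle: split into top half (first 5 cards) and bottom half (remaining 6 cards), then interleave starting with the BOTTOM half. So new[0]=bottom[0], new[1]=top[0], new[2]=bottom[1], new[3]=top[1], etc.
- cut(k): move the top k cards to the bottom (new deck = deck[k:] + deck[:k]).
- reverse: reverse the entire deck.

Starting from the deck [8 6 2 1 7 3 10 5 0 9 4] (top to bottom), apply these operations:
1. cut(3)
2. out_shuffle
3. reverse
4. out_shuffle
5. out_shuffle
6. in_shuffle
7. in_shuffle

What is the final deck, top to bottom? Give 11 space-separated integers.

Answer: 3 10 5 0 9 4 8 6 2 1 7

Derivation:
After op 1 (cut(3)): [1 7 3 10 5 0 9 4 8 6 2]
After op 2 (out_shuffle): [1 9 7 4 3 8 10 6 5 2 0]
After op 3 (reverse): [0 2 5 6 10 8 3 4 7 9 1]
After op 4 (out_shuffle): [0 3 2 4 5 7 6 9 10 1 8]
After op 5 (out_shuffle): [0 6 3 9 2 10 4 1 5 8 7]
After op 6 (in_shuffle): [10 0 4 6 1 3 5 9 8 2 7]
After op 7 (in_shuffle): [3 10 5 0 9 4 8 6 2 1 7]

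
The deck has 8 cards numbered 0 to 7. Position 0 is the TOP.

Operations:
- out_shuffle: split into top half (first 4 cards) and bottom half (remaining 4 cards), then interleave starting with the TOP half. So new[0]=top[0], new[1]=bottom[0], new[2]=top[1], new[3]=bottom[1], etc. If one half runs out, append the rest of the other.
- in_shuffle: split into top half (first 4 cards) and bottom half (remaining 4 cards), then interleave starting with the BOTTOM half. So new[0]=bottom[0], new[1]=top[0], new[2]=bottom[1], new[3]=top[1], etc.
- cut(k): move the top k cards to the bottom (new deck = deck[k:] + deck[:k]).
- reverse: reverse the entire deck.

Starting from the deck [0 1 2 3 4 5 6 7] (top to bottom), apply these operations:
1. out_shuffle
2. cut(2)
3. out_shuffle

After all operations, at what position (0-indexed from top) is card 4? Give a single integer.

After op 1 (out_shuffle): [0 4 1 5 2 6 3 7]
After op 2 (cut(2)): [1 5 2 6 3 7 0 4]
After op 3 (out_shuffle): [1 3 5 7 2 0 6 4]
Card 4 is at position 7.

Answer: 7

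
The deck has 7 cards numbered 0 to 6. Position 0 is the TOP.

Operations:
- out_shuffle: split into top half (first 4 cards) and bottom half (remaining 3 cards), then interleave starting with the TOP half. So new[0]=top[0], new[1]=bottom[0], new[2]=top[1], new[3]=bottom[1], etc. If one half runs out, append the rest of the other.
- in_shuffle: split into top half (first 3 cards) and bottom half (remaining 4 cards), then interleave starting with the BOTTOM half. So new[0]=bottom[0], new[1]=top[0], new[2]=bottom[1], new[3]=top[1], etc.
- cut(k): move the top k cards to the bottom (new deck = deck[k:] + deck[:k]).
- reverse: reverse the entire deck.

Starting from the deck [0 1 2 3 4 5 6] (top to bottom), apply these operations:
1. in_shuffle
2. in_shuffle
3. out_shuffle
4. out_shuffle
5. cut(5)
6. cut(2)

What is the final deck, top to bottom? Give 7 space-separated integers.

After op 1 (in_shuffle): [3 0 4 1 5 2 6]
After op 2 (in_shuffle): [1 3 5 0 2 4 6]
After op 3 (out_shuffle): [1 2 3 4 5 6 0]
After op 4 (out_shuffle): [1 5 2 6 3 0 4]
After op 5 (cut(5)): [0 4 1 5 2 6 3]
After op 6 (cut(2)): [1 5 2 6 3 0 4]

Answer: 1 5 2 6 3 0 4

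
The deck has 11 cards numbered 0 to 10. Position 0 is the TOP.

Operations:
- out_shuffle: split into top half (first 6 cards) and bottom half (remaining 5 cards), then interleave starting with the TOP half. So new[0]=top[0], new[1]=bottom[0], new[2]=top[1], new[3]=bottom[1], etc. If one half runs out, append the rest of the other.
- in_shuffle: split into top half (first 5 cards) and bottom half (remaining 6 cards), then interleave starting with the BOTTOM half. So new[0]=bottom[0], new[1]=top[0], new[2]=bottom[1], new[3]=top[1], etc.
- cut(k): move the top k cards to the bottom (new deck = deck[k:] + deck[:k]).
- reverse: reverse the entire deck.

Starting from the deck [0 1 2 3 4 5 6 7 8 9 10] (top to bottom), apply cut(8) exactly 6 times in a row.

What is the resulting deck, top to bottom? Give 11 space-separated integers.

After op 1 (cut(8)): [8 9 10 0 1 2 3 4 5 6 7]
After op 2 (cut(8)): [5 6 7 8 9 10 0 1 2 3 4]
After op 3 (cut(8)): [2 3 4 5 6 7 8 9 10 0 1]
After op 4 (cut(8)): [10 0 1 2 3 4 5 6 7 8 9]
After op 5 (cut(8)): [7 8 9 10 0 1 2 3 4 5 6]
After op 6 (cut(8)): [4 5 6 7 8 9 10 0 1 2 3]

Answer: 4 5 6 7 8 9 10 0 1 2 3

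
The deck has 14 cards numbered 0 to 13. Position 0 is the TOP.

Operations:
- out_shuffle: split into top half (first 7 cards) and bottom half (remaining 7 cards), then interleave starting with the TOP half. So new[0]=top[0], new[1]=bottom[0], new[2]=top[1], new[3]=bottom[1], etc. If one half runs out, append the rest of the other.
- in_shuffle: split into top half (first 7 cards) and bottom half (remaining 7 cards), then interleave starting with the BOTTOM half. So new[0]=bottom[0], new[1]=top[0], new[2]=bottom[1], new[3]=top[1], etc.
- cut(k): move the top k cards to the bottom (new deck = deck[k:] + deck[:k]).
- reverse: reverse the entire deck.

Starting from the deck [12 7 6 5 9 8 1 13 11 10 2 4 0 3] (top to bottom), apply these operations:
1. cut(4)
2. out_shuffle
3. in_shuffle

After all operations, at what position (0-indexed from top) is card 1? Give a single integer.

After op 1 (cut(4)): [9 8 1 13 11 10 2 4 0 3 12 7 6 5]
After op 2 (out_shuffle): [9 4 8 0 1 3 13 12 11 7 10 6 2 5]
After op 3 (in_shuffle): [12 9 11 4 7 8 10 0 6 1 2 3 5 13]
Card 1 is at position 9.

Answer: 9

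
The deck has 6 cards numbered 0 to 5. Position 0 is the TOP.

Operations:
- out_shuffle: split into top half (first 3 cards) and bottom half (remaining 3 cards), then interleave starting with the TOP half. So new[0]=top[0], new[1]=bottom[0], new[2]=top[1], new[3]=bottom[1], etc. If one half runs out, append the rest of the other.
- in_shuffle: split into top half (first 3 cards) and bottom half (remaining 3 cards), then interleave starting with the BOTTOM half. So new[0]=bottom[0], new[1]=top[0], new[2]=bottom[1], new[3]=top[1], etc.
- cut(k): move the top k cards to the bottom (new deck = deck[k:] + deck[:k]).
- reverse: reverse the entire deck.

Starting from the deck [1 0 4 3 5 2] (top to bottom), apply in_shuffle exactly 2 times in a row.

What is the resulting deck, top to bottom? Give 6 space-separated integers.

After op 1 (in_shuffle): [3 1 5 0 2 4]
After op 2 (in_shuffle): [0 3 2 1 4 5]

Answer: 0 3 2 1 4 5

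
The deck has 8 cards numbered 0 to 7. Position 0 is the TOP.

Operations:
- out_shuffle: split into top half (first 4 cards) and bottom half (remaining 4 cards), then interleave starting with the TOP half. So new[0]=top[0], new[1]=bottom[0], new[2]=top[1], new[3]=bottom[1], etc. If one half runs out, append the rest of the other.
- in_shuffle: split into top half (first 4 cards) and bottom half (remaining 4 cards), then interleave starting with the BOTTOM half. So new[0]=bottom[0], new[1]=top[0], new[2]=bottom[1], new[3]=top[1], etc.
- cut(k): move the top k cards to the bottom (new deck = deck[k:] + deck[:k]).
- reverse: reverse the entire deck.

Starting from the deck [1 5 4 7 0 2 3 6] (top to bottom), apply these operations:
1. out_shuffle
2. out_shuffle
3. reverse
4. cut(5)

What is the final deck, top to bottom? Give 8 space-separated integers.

Answer: 0 4 1 6 2 7 5 3

Derivation:
After op 1 (out_shuffle): [1 0 5 2 4 3 7 6]
After op 2 (out_shuffle): [1 4 0 3 5 7 2 6]
After op 3 (reverse): [6 2 7 5 3 0 4 1]
After op 4 (cut(5)): [0 4 1 6 2 7 5 3]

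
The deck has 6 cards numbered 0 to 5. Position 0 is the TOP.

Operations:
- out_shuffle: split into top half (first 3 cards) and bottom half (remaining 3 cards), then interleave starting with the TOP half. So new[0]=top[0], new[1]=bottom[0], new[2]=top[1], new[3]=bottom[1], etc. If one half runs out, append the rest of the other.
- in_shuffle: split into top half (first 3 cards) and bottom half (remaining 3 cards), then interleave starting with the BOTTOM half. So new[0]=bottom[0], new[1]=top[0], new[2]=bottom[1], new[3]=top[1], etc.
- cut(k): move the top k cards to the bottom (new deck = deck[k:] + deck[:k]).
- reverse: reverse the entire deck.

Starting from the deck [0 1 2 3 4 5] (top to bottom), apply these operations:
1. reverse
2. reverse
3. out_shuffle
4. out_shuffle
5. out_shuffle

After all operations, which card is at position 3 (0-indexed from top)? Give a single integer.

Answer: 1

Derivation:
After op 1 (reverse): [5 4 3 2 1 0]
After op 2 (reverse): [0 1 2 3 4 5]
After op 3 (out_shuffle): [0 3 1 4 2 5]
After op 4 (out_shuffle): [0 4 3 2 1 5]
After op 5 (out_shuffle): [0 2 4 1 3 5]
Position 3: card 1.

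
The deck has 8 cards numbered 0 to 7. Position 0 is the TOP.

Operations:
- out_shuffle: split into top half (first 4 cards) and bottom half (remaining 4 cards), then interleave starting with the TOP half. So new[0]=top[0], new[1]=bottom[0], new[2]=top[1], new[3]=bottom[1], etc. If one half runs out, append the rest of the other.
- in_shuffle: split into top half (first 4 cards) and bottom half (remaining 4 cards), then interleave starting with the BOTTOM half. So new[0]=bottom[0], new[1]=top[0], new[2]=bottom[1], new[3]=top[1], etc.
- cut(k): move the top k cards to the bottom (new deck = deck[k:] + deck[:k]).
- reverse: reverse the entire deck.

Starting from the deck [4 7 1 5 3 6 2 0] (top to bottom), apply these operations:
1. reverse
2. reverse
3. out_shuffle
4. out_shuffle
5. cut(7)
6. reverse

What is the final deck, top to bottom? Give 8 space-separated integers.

After op 1 (reverse): [0 2 6 3 5 1 7 4]
After op 2 (reverse): [4 7 1 5 3 6 2 0]
After op 3 (out_shuffle): [4 3 7 6 1 2 5 0]
After op 4 (out_shuffle): [4 1 3 2 7 5 6 0]
After op 5 (cut(7)): [0 4 1 3 2 7 5 6]
After op 6 (reverse): [6 5 7 2 3 1 4 0]

Answer: 6 5 7 2 3 1 4 0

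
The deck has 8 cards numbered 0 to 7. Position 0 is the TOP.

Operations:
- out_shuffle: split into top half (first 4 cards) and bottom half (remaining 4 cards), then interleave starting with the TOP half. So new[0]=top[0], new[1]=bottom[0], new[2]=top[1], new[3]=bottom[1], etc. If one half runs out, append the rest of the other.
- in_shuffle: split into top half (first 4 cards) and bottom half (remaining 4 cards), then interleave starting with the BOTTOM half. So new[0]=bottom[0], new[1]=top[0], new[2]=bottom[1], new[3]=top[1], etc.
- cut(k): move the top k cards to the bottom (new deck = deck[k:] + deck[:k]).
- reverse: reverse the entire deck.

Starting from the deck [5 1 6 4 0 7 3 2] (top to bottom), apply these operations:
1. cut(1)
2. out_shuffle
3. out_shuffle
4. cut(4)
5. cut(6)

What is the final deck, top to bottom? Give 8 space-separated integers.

Answer: 7 2 6 0 3 5 1 4

Derivation:
After op 1 (cut(1)): [1 6 4 0 7 3 2 5]
After op 2 (out_shuffle): [1 7 6 3 4 2 0 5]
After op 3 (out_shuffle): [1 4 7 2 6 0 3 5]
After op 4 (cut(4)): [6 0 3 5 1 4 7 2]
After op 5 (cut(6)): [7 2 6 0 3 5 1 4]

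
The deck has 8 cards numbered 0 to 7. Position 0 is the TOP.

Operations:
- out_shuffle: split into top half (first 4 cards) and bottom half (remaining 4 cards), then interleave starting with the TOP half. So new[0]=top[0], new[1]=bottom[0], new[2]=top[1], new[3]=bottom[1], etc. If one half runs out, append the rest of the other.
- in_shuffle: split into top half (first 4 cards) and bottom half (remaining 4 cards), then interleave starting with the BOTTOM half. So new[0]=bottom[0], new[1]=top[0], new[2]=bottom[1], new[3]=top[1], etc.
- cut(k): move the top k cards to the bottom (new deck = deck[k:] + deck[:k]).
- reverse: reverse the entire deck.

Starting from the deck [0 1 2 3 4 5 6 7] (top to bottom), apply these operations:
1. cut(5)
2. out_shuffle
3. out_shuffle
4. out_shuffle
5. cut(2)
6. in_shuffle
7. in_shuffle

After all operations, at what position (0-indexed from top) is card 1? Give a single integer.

After op 1 (cut(5)): [5 6 7 0 1 2 3 4]
After op 2 (out_shuffle): [5 1 6 2 7 3 0 4]
After op 3 (out_shuffle): [5 7 1 3 6 0 2 4]
After op 4 (out_shuffle): [5 6 7 0 1 2 3 4]
After op 5 (cut(2)): [7 0 1 2 3 4 5 6]
After op 6 (in_shuffle): [3 7 4 0 5 1 6 2]
After op 7 (in_shuffle): [5 3 1 7 6 4 2 0]
Card 1 is at position 2.

Answer: 2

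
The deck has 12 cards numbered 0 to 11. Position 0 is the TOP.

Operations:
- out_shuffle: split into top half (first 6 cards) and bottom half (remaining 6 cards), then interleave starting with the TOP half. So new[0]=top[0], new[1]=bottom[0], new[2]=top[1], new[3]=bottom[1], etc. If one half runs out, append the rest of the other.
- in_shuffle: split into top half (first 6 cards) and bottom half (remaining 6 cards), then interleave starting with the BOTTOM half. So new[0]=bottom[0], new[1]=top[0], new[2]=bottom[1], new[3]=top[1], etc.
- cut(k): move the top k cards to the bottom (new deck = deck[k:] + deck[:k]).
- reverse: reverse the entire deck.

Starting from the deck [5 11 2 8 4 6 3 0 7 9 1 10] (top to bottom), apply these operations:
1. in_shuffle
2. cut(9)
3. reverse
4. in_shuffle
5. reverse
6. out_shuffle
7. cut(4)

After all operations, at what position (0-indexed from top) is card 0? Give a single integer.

Answer: 7

Derivation:
After op 1 (in_shuffle): [3 5 0 11 7 2 9 8 1 4 10 6]
After op 2 (cut(9)): [4 10 6 3 5 0 11 7 2 9 8 1]
After op 3 (reverse): [1 8 9 2 7 11 0 5 3 6 10 4]
After op 4 (in_shuffle): [0 1 5 8 3 9 6 2 10 7 4 11]
After op 5 (reverse): [11 4 7 10 2 6 9 3 8 5 1 0]
After op 6 (out_shuffle): [11 9 4 3 7 8 10 5 2 1 6 0]
After op 7 (cut(4)): [7 8 10 5 2 1 6 0 11 9 4 3]
Card 0 is at position 7.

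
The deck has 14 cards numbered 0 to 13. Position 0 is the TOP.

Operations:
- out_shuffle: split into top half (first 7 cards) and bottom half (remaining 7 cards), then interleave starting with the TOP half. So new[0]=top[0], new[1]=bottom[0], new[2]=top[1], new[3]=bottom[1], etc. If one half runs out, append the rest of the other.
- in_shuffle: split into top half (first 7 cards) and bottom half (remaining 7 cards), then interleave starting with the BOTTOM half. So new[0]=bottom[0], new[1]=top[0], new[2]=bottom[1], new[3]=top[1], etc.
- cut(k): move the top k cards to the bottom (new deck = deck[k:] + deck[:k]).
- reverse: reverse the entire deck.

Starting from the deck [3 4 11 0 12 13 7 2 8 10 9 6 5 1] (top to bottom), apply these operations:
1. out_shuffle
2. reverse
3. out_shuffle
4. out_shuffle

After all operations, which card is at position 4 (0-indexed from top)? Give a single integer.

After op 1 (out_shuffle): [3 2 4 8 11 10 0 9 12 6 13 5 7 1]
After op 2 (reverse): [1 7 5 13 6 12 9 0 10 11 8 4 2 3]
After op 3 (out_shuffle): [1 0 7 10 5 11 13 8 6 4 12 2 9 3]
After op 4 (out_shuffle): [1 8 0 6 7 4 10 12 5 2 11 9 13 3]
Position 4: card 7.

Answer: 7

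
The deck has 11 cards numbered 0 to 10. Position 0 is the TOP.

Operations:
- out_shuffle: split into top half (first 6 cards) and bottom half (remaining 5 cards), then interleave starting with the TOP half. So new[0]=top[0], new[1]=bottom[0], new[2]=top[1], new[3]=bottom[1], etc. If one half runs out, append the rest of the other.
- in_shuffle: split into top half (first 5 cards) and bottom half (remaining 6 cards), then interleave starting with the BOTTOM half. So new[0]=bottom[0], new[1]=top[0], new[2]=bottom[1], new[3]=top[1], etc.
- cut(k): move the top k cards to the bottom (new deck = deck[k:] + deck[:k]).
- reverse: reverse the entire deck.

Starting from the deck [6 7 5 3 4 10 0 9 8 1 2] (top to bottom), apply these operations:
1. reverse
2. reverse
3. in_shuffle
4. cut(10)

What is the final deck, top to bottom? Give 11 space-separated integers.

Answer: 2 10 6 0 7 9 5 8 3 1 4

Derivation:
After op 1 (reverse): [2 1 8 9 0 10 4 3 5 7 6]
After op 2 (reverse): [6 7 5 3 4 10 0 9 8 1 2]
After op 3 (in_shuffle): [10 6 0 7 9 5 8 3 1 4 2]
After op 4 (cut(10)): [2 10 6 0 7 9 5 8 3 1 4]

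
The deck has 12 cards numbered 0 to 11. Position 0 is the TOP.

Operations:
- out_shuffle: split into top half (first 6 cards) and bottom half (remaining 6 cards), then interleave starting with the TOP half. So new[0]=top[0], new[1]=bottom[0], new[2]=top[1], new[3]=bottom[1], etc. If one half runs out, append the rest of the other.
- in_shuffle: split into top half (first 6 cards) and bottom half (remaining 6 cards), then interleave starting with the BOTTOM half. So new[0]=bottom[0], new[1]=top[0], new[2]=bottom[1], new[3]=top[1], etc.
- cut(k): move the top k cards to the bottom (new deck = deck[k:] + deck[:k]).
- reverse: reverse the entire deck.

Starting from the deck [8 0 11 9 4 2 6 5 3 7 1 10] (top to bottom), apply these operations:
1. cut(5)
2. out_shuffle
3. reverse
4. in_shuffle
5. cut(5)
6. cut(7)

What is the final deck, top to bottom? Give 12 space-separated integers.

After op 1 (cut(5)): [2 6 5 3 7 1 10 8 0 11 9 4]
After op 2 (out_shuffle): [2 10 6 8 5 0 3 11 7 9 1 4]
After op 3 (reverse): [4 1 9 7 11 3 0 5 8 6 10 2]
After op 4 (in_shuffle): [0 4 5 1 8 9 6 7 10 11 2 3]
After op 5 (cut(5)): [9 6 7 10 11 2 3 0 4 5 1 8]
After op 6 (cut(7)): [0 4 5 1 8 9 6 7 10 11 2 3]

Answer: 0 4 5 1 8 9 6 7 10 11 2 3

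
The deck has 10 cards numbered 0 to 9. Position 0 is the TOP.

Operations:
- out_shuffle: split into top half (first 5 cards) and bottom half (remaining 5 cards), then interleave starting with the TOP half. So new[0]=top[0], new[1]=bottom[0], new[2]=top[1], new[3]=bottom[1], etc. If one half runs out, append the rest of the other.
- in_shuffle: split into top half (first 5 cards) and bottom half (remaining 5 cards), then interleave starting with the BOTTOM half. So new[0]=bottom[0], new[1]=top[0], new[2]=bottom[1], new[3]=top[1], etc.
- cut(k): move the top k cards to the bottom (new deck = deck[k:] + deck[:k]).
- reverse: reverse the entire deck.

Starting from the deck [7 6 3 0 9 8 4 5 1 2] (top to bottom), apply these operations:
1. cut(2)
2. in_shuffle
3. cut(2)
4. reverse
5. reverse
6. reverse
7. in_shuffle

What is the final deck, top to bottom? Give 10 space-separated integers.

Answer: 7 3 9 5 2 4 0 6 1 8

Derivation:
After op 1 (cut(2)): [3 0 9 8 4 5 1 2 7 6]
After op 2 (in_shuffle): [5 3 1 0 2 9 7 8 6 4]
After op 3 (cut(2)): [1 0 2 9 7 8 6 4 5 3]
After op 4 (reverse): [3 5 4 6 8 7 9 2 0 1]
After op 5 (reverse): [1 0 2 9 7 8 6 4 5 3]
After op 6 (reverse): [3 5 4 6 8 7 9 2 0 1]
After op 7 (in_shuffle): [7 3 9 5 2 4 0 6 1 8]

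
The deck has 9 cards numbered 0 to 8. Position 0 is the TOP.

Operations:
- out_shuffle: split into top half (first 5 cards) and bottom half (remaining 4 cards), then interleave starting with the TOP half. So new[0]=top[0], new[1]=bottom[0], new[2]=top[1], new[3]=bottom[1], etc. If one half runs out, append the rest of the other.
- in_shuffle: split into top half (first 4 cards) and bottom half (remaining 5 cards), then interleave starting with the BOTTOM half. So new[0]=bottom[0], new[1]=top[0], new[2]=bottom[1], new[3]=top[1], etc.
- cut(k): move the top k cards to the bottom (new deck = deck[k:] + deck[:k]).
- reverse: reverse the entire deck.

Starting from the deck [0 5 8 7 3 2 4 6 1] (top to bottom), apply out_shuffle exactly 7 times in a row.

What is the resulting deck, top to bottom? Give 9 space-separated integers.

Answer: 0 2 5 4 8 6 7 1 3

Derivation:
After op 1 (out_shuffle): [0 2 5 4 8 6 7 1 3]
After op 2 (out_shuffle): [0 6 2 7 5 1 4 3 8]
After op 3 (out_shuffle): [0 1 6 4 2 3 7 8 5]
After op 4 (out_shuffle): [0 3 1 7 6 8 4 5 2]
After op 5 (out_shuffle): [0 8 3 4 1 5 7 2 6]
After op 6 (out_shuffle): [0 5 8 7 3 2 4 6 1]
After op 7 (out_shuffle): [0 2 5 4 8 6 7 1 3]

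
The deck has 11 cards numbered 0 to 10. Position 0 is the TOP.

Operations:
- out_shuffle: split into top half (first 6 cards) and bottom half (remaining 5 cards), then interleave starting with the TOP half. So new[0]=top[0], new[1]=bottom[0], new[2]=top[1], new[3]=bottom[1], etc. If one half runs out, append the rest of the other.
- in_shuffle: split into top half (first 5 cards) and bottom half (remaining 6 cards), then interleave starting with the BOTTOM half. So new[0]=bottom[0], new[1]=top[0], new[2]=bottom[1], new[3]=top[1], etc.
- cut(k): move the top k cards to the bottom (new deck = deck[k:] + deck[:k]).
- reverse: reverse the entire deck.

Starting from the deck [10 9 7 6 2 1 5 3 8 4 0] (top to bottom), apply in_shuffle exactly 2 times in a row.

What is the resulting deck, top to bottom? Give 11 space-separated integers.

Answer: 7 1 8 10 6 5 4 9 2 3 0

Derivation:
After op 1 (in_shuffle): [1 10 5 9 3 7 8 6 4 2 0]
After op 2 (in_shuffle): [7 1 8 10 6 5 4 9 2 3 0]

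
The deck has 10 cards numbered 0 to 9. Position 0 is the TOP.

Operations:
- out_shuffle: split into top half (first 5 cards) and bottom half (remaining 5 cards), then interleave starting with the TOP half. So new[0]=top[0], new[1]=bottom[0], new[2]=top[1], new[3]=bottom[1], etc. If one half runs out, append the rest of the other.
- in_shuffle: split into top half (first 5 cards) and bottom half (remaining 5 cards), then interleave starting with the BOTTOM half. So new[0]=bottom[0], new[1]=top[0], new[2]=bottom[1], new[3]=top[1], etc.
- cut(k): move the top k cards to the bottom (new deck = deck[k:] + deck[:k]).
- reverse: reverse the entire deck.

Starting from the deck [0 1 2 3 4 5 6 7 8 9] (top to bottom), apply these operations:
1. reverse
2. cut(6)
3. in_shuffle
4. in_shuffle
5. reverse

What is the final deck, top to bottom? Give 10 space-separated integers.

After op 1 (reverse): [9 8 7 6 5 4 3 2 1 0]
After op 2 (cut(6)): [3 2 1 0 9 8 7 6 5 4]
After op 3 (in_shuffle): [8 3 7 2 6 1 5 0 4 9]
After op 4 (in_shuffle): [1 8 5 3 0 7 4 2 9 6]
After op 5 (reverse): [6 9 2 4 7 0 3 5 8 1]

Answer: 6 9 2 4 7 0 3 5 8 1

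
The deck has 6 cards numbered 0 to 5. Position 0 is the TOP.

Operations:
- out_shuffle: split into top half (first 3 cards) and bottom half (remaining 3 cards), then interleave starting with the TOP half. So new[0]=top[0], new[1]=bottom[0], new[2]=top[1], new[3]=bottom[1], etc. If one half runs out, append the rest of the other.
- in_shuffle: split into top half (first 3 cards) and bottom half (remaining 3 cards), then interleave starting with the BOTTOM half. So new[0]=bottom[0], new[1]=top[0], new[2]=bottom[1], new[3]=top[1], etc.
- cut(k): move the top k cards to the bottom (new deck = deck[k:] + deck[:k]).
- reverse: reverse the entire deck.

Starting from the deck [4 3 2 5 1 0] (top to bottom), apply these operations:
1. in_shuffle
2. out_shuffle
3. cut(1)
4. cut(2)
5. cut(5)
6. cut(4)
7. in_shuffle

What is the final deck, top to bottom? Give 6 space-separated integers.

After op 1 (in_shuffle): [5 4 1 3 0 2]
After op 2 (out_shuffle): [5 3 4 0 1 2]
After op 3 (cut(1)): [3 4 0 1 2 5]
After op 4 (cut(2)): [0 1 2 5 3 4]
After op 5 (cut(5)): [4 0 1 2 5 3]
After op 6 (cut(4)): [5 3 4 0 1 2]
After op 7 (in_shuffle): [0 5 1 3 2 4]

Answer: 0 5 1 3 2 4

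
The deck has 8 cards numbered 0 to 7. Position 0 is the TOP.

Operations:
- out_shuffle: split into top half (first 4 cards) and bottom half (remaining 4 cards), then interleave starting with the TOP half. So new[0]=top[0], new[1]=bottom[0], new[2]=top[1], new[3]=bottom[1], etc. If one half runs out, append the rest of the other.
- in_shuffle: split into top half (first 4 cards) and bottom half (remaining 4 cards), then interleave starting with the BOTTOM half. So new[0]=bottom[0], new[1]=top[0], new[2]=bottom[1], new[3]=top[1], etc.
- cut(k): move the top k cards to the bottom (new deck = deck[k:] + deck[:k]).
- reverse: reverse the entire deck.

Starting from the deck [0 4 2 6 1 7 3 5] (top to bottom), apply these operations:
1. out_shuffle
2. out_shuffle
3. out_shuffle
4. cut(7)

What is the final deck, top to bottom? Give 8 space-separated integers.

After op 1 (out_shuffle): [0 1 4 7 2 3 6 5]
After op 2 (out_shuffle): [0 2 1 3 4 6 7 5]
After op 3 (out_shuffle): [0 4 2 6 1 7 3 5]
After op 4 (cut(7)): [5 0 4 2 6 1 7 3]

Answer: 5 0 4 2 6 1 7 3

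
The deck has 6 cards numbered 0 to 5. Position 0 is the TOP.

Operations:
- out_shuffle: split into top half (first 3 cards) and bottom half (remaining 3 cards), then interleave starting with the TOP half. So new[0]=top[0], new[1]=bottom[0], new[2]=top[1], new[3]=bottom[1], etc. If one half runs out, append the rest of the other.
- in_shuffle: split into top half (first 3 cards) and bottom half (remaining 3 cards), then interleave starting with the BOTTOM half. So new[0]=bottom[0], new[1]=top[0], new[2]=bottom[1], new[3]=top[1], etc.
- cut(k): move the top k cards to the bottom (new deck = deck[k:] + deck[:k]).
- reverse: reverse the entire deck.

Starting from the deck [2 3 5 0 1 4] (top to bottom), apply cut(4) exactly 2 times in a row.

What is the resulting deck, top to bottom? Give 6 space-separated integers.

Answer: 5 0 1 4 2 3

Derivation:
After op 1 (cut(4)): [1 4 2 3 5 0]
After op 2 (cut(4)): [5 0 1 4 2 3]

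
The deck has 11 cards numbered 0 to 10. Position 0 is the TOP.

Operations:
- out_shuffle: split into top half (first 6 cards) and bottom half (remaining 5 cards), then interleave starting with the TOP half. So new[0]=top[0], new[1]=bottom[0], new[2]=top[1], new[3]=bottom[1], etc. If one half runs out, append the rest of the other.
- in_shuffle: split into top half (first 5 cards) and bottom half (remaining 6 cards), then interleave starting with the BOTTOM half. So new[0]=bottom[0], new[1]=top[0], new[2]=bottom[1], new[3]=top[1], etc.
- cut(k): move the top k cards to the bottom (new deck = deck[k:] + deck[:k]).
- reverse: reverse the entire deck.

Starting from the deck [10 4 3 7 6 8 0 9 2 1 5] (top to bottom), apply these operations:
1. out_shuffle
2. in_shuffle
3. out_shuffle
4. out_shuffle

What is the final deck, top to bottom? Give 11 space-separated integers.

After op 1 (out_shuffle): [10 0 4 9 3 2 7 1 6 5 8]
After op 2 (in_shuffle): [2 10 7 0 1 4 6 9 5 3 8]
After op 3 (out_shuffle): [2 6 10 9 7 5 0 3 1 8 4]
After op 4 (out_shuffle): [2 0 6 3 10 1 9 8 7 4 5]

Answer: 2 0 6 3 10 1 9 8 7 4 5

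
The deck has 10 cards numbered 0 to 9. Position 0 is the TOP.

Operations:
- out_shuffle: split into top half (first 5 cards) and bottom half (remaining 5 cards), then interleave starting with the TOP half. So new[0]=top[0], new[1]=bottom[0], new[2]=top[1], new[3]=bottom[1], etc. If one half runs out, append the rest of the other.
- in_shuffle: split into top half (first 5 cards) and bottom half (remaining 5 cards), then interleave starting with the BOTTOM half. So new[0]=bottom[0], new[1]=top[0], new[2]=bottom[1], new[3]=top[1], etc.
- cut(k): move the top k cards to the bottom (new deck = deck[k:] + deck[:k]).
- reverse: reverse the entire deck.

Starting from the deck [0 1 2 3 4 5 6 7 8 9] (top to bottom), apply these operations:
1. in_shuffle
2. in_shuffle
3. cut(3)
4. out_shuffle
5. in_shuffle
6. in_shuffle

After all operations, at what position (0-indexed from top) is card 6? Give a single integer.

After op 1 (in_shuffle): [5 0 6 1 7 2 8 3 9 4]
After op 2 (in_shuffle): [2 5 8 0 3 6 9 1 4 7]
After op 3 (cut(3)): [0 3 6 9 1 4 7 2 5 8]
After op 4 (out_shuffle): [0 4 3 7 6 2 9 5 1 8]
After op 5 (in_shuffle): [2 0 9 4 5 3 1 7 8 6]
After op 6 (in_shuffle): [3 2 1 0 7 9 8 4 6 5]
Card 6 is at position 8.

Answer: 8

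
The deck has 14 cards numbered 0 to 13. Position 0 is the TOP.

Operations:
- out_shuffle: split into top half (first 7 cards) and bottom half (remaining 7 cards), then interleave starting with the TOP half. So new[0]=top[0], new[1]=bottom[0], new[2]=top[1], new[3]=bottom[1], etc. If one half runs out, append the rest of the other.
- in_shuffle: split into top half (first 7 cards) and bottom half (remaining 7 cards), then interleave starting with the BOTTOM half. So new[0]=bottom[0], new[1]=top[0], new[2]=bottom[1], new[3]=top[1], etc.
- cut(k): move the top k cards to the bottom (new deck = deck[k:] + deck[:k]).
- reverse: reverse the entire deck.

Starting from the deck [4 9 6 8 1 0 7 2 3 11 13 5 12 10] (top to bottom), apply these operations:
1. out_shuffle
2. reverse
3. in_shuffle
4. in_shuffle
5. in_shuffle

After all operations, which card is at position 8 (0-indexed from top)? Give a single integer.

After op 1 (out_shuffle): [4 2 9 3 6 11 8 13 1 5 0 12 7 10]
After op 2 (reverse): [10 7 12 0 5 1 13 8 11 6 3 9 2 4]
After op 3 (in_shuffle): [8 10 11 7 6 12 3 0 9 5 2 1 4 13]
After op 4 (in_shuffle): [0 8 9 10 5 11 2 7 1 6 4 12 13 3]
After op 5 (in_shuffle): [7 0 1 8 6 9 4 10 12 5 13 11 3 2]
Position 8: card 12.

Answer: 12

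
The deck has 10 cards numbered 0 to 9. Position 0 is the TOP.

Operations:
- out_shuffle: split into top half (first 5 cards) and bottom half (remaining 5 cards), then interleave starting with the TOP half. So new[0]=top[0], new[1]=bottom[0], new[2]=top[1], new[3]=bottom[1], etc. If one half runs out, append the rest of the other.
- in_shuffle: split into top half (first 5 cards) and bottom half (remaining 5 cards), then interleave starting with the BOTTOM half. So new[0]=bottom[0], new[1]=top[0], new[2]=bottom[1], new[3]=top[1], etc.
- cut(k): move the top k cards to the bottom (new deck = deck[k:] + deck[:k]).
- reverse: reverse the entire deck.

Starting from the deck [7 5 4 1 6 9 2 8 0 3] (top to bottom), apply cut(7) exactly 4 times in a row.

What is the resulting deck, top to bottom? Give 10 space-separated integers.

After op 1 (cut(7)): [8 0 3 7 5 4 1 6 9 2]
After op 2 (cut(7)): [6 9 2 8 0 3 7 5 4 1]
After op 3 (cut(7)): [5 4 1 6 9 2 8 0 3 7]
After op 4 (cut(7)): [0 3 7 5 4 1 6 9 2 8]

Answer: 0 3 7 5 4 1 6 9 2 8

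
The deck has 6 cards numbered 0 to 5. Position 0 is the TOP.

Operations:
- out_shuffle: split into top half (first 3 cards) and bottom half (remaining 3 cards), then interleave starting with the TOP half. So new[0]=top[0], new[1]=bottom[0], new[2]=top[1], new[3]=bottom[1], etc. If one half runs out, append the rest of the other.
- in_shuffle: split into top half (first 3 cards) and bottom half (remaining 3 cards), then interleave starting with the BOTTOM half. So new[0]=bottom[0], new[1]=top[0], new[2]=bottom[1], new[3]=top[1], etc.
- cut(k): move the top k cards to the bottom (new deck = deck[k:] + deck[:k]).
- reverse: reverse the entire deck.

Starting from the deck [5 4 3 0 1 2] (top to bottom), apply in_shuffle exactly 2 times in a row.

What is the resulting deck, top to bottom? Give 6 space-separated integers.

Answer: 4 0 2 5 3 1

Derivation:
After op 1 (in_shuffle): [0 5 1 4 2 3]
After op 2 (in_shuffle): [4 0 2 5 3 1]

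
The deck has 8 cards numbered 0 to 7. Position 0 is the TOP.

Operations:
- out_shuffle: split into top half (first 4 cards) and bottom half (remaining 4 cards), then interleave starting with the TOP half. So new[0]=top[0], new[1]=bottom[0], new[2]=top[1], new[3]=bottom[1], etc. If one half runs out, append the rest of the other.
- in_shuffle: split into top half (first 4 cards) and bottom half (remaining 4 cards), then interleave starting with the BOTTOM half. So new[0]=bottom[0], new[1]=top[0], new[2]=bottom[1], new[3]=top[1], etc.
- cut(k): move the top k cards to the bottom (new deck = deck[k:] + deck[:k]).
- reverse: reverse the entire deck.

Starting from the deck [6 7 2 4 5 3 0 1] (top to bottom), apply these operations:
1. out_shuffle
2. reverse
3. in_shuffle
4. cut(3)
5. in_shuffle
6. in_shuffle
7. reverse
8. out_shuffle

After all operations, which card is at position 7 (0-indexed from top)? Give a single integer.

Answer: 1

Derivation:
After op 1 (out_shuffle): [6 5 7 3 2 0 4 1]
After op 2 (reverse): [1 4 0 2 3 7 5 6]
After op 3 (in_shuffle): [3 1 7 4 5 0 6 2]
After op 4 (cut(3)): [4 5 0 6 2 3 1 7]
After op 5 (in_shuffle): [2 4 3 5 1 0 7 6]
After op 6 (in_shuffle): [1 2 0 4 7 3 6 5]
After op 7 (reverse): [5 6 3 7 4 0 2 1]
After op 8 (out_shuffle): [5 4 6 0 3 2 7 1]
Position 7: card 1.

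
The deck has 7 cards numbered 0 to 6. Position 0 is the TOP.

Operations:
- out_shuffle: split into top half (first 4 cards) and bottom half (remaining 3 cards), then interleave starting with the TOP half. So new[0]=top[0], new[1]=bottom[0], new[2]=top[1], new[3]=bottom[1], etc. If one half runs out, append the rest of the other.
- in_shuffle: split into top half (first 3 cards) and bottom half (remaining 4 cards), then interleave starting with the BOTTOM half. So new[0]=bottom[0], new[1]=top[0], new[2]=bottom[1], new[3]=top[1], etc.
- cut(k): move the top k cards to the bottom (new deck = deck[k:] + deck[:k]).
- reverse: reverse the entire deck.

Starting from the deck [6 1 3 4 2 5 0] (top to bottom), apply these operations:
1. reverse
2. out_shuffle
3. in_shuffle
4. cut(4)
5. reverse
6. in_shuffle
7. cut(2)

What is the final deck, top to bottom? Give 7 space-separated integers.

After op 1 (reverse): [0 5 2 4 3 1 6]
After op 2 (out_shuffle): [0 3 5 1 2 6 4]
After op 3 (in_shuffle): [1 0 2 3 6 5 4]
After op 4 (cut(4)): [6 5 4 1 0 2 3]
After op 5 (reverse): [3 2 0 1 4 5 6]
After op 6 (in_shuffle): [1 3 4 2 5 0 6]
After op 7 (cut(2)): [4 2 5 0 6 1 3]

Answer: 4 2 5 0 6 1 3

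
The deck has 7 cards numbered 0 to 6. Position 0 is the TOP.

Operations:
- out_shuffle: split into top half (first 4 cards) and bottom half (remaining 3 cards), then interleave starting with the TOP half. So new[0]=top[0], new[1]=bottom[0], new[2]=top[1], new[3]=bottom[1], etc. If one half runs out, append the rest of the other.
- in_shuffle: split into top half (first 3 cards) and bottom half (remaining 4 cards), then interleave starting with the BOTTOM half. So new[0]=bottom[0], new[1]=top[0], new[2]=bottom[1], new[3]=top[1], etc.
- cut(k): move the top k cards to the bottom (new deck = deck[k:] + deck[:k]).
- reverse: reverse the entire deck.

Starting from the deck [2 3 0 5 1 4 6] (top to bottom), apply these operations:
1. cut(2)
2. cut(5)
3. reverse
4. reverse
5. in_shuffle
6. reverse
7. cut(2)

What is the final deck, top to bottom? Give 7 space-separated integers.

After op 1 (cut(2)): [0 5 1 4 6 2 3]
After op 2 (cut(5)): [2 3 0 5 1 4 6]
After op 3 (reverse): [6 4 1 5 0 3 2]
After op 4 (reverse): [2 3 0 5 1 4 6]
After op 5 (in_shuffle): [5 2 1 3 4 0 6]
After op 6 (reverse): [6 0 4 3 1 2 5]
After op 7 (cut(2)): [4 3 1 2 5 6 0]

Answer: 4 3 1 2 5 6 0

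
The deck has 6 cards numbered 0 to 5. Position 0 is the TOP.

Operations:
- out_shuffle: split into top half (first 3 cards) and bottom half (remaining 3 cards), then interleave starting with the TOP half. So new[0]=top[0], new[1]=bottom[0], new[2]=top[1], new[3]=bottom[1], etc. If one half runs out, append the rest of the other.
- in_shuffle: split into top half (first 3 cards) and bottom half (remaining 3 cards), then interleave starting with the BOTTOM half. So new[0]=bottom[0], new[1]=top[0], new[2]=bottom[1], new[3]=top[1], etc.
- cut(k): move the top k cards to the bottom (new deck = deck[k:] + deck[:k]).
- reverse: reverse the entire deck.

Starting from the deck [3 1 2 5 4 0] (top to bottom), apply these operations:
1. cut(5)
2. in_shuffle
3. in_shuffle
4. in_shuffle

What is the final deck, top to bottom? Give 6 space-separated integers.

Answer: 0 3 1 2 5 4

Derivation:
After op 1 (cut(5)): [0 3 1 2 5 4]
After op 2 (in_shuffle): [2 0 5 3 4 1]
After op 3 (in_shuffle): [3 2 4 0 1 5]
After op 4 (in_shuffle): [0 3 1 2 5 4]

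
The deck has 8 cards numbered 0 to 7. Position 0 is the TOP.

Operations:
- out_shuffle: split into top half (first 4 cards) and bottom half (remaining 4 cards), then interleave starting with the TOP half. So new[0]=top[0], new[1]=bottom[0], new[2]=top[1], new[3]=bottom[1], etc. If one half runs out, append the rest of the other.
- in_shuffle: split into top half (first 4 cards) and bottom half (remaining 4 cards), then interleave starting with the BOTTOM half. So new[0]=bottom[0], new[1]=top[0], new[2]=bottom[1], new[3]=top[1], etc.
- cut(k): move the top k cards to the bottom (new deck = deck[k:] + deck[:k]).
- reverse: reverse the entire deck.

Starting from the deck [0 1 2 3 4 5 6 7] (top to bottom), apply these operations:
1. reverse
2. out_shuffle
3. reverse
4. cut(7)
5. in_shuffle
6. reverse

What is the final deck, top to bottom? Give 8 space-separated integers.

Answer: 1 3 4 6 0 2 7 5

Derivation:
After op 1 (reverse): [7 6 5 4 3 2 1 0]
After op 2 (out_shuffle): [7 3 6 2 5 1 4 0]
After op 3 (reverse): [0 4 1 5 2 6 3 7]
After op 4 (cut(7)): [7 0 4 1 5 2 6 3]
After op 5 (in_shuffle): [5 7 2 0 6 4 3 1]
After op 6 (reverse): [1 3 4 6 0 2 7 5]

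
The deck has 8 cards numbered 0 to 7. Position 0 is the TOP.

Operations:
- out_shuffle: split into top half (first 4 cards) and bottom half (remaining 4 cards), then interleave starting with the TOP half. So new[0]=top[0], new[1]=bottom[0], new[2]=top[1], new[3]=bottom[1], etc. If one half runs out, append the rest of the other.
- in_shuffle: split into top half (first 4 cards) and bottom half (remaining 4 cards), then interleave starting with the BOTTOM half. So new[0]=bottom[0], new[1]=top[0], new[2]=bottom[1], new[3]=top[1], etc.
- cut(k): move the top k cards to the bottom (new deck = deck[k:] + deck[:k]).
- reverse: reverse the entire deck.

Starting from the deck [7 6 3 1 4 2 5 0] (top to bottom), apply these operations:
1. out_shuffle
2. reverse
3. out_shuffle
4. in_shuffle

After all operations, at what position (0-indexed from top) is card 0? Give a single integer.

After op 1 (out_shuffle): [7 4 6 2 3 5 1 0]
After op 2 (reverse): [0 1 5 3 2 6 4 7]
After op 3 (out_shuffle): [0 2 1 6 5 4 3 7]
After op 4 (in_shuffle): [5 0 4 2 3 1 7 6]
Card 0 is at position 1.

Answer: 1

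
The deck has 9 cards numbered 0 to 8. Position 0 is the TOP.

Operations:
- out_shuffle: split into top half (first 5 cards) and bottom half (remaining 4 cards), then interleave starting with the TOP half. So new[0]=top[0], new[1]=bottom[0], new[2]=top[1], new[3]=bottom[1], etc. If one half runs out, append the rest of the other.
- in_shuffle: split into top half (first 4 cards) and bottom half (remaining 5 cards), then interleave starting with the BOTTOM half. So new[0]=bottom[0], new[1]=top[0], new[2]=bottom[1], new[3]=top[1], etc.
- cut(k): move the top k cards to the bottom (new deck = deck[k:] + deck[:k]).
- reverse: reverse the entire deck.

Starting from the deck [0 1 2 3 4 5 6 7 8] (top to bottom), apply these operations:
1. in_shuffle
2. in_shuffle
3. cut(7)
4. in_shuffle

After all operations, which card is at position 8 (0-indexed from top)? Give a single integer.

After op 1 (in_shuffle): [4 0 5 1 6 2 7 3 8]
After op 2 (in_shuffle): [6 4 2 0 7 5 3 1 8]
After op 3 (cut(7)): [1 8 6 4 2 0 7 5 3]
After op 4 (in_shuffle): [2 1 0 8 7 6 5 4 3]
Position 8: card 3.

Answer: 3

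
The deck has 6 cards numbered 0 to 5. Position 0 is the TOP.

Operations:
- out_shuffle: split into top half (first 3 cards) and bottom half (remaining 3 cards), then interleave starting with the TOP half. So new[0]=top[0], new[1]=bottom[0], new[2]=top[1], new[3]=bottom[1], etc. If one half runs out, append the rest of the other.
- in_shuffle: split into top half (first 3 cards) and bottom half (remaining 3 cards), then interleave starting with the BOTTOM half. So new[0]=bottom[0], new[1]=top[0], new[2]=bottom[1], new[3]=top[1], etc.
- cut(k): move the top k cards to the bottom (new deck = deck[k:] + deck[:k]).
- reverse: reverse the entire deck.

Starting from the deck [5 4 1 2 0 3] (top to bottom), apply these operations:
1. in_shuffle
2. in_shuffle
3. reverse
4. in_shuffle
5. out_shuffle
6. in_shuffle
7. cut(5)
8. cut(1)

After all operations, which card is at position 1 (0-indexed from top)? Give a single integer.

Answer: 3

Derivation:
After op 1 (in_shuffle): [2 5 0 4 3 1]
After op 2 (in_shuffle): [4 2 3 5 1 0]
After op 3 (reverse): [0 1 5 3 2 4]
After op 4 (in_shuffle): [3 0 2 1 4 5]
After op 5 (out_shuffle): [3 1 0 4 2 5]
After op 6 (in_shuffle): [4 3 2 1 5 0]
After op 7 (cut(5)): [0 4 3 2 1 5]
After op 8 (cut(1)): [4 3 2 1 5 0]
Position 1: card 3.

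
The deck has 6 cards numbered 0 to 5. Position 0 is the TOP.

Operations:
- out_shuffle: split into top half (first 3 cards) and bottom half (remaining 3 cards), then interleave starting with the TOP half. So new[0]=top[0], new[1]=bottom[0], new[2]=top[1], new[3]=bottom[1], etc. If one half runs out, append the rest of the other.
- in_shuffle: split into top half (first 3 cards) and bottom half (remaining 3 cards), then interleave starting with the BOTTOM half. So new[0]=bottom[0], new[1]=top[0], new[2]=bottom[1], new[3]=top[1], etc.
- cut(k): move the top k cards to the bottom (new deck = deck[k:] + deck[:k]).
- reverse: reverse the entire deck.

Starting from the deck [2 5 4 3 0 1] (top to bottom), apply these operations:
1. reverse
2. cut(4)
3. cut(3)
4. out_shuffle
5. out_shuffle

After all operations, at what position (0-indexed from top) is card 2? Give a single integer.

Answer: 1

Derivation:
After op 1 (reverse): [1 0 3 4 5 2]
After op 2 (cut(4)): [5 2 1 0 3 4]
After op 3 (cut(3)): [0 3 4 5 2 1]
After op 4 (out_shuffle): [0 5 3 2 4 1]
After op 5 (out_shuffle): [0 2 5 4 3 1]
Card 2 is at position 1.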